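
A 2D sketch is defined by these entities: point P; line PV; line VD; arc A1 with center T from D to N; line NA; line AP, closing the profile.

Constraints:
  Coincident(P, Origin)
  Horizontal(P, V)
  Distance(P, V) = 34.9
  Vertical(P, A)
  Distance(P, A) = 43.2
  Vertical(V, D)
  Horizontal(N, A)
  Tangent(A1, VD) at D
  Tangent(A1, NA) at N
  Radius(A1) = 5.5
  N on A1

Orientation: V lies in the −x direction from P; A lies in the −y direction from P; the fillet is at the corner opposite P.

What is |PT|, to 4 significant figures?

47.81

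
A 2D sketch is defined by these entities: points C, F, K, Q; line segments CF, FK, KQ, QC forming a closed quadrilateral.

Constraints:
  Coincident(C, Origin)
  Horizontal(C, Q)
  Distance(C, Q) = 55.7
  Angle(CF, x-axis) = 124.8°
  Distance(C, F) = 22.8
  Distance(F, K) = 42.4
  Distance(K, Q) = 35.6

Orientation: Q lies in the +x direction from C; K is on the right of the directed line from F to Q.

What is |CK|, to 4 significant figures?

21.89

Checks: |FK| = 42.40 ✓; |KQ| = 35.60 ✓.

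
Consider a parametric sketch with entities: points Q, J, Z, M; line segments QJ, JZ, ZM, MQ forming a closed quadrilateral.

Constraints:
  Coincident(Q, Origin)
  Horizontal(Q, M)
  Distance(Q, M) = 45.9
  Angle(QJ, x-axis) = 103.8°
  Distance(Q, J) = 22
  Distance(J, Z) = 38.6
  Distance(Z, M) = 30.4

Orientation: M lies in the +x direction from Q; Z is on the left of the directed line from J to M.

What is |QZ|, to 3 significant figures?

42.8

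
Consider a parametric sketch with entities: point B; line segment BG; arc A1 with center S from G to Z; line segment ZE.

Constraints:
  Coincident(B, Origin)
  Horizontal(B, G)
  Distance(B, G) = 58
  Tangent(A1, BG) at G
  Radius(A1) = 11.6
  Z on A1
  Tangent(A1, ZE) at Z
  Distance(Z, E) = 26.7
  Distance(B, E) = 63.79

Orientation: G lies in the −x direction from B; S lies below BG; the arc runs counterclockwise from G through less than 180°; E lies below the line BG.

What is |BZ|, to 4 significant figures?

69.60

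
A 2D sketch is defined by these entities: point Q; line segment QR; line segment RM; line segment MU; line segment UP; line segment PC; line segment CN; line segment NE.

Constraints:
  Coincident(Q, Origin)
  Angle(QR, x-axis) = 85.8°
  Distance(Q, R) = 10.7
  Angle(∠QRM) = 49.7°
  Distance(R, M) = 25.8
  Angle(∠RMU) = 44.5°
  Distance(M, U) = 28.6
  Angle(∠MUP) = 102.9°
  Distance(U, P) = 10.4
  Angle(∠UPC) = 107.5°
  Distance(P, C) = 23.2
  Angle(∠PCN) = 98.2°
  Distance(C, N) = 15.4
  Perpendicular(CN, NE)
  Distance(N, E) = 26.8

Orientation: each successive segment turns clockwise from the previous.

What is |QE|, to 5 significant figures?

14.615

∠PCN = 98.2° gives CN at -51.400° from the x-axis; with |CN| = 15.4, N = (17.882, 2.4299). The perpendicularity gives NE at right angles to CN, so NE runs at -141.40°; with |NE| = 26.8, E = (-3.0630, -14.290). Then |QE| = |E − Q| = 14.615.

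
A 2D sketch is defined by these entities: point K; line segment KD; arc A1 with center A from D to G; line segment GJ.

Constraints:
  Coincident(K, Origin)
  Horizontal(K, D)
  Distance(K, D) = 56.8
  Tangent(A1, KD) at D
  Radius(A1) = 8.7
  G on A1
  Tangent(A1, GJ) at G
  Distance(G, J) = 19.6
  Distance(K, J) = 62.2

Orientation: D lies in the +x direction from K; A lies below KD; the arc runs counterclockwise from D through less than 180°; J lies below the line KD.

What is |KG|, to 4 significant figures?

49.82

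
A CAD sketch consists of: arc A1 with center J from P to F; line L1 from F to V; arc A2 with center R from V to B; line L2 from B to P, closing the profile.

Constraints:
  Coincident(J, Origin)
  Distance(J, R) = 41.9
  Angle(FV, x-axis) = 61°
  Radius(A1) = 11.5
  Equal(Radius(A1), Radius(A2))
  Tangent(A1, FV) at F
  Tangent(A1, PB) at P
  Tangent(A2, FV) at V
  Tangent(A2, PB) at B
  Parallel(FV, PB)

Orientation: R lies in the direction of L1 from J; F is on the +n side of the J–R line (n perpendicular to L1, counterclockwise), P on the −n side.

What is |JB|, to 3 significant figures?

43.4

The slot axis is L1's direction at 61.0°, so u = (cos 61.0°, sin 61.0°) = (0.485, 0.875) and n = (−sin 61.0°, cos 61.0°) = (-0.875, 0.485). J is at the origin and R lies 41.9 along u from J, so R = 41.9·u = (20.3, 36.6). Tangency of A1 to both parallel lines with radius 11.5 puts F and P at J ± 11.5·n: F = (-10.1, 5.58), P = (10.1, -5.58). Equal radii place V and B the same way about R: V = R + 11.5·n = (10.3, 42.2), B = R − 11.5·n = (30.4, 31.1). Then |JB| = |B − J| = 43.4.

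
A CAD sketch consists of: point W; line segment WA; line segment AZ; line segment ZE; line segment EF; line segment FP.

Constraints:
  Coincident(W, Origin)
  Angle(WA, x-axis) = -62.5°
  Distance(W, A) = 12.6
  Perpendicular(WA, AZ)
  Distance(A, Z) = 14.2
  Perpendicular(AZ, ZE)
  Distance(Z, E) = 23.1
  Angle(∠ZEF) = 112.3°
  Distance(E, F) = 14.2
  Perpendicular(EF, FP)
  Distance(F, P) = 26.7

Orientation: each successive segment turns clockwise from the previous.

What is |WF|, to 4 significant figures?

15.92

W is at the origin; WA runs at -62.5° with length 12.6, so A = (5.818, -11.18). WA ⟂ AZ, so AZ runs at -152.5°; with |AZ| = 14.2, Z = (-6.778, -17.73). AZ is perpendicular to ZE, so ZE runs at 117.5°; with |ZE| = 23.1, E = (-17.44, 2.757). ∠ZEF = 112.3° gives EF at 49.80° from the x-axis; with |EF| = 14.2, F = (-8.278, 13.60). Then |WF| = |F − W| = 15.92.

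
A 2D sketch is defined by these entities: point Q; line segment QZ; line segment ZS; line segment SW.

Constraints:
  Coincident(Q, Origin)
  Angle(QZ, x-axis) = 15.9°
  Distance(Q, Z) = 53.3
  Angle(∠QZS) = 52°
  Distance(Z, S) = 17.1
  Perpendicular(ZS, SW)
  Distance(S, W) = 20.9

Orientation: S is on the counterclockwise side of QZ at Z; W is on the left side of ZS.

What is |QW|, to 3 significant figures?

26.3

Q is at the origin; QZ runs at 15.9° with length 53.3, so Z = 53.3·(cos 15.9°, sin 15.9°) = (51.3, 14.6). ∠QZS = 52.0°, so ZS runs at 15.9° + (180° − 52.0°) = 144° from the x-axis; with |ZS| = 17.1, S = Z + 17.1·(cos 144°, sin 144°) = (37.4, 24.7). ZS ⟂ SW; with |SW| = 20.9 on the left of ZS, W = S + 20.9·(-0.589, -0.808) = (25.1, 7.79). Then |QW| = |W − Q| = 26.3.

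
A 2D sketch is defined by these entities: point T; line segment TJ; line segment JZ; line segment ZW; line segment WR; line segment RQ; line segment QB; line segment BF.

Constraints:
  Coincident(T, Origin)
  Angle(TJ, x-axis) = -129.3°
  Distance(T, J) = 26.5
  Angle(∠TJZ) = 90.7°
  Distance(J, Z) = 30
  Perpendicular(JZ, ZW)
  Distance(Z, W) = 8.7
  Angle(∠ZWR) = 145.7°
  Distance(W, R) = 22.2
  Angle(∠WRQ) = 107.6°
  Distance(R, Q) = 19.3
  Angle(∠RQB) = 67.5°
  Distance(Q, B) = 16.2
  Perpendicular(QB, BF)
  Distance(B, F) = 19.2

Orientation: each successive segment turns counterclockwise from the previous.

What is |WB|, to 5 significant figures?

20.759

T is at the origin; TJ runs at -129.3° with length 26.5, so J = (-16.785, -20.507). ∠TJZ = 90.7° gives JZ at -40.000° from the x-axis; with |JZ| = 30.0, Z = (6.1967, -39.790). JZ ⟂ ZW, so ZW runs at 50.000°; with |ZW| = 8.7, W = (11.789, -33.126). ∠ZWR = 145.7° gives WR at 84.300° from the x-axis; with |WR| = 22.2, R = (13.994, -11.036). ∠WRQ = 107.6° gives RQ at 156.70° from the x-axis; with |RQ| = 19.3, Q = (-3.7321, -3.4015). ∠RQB = 67.5° gives QB at -90.800° from the x-axis; with |QB| = 16.2, B = (-3.9583, -19.600). Then |WB| = |B − W| = 20.759.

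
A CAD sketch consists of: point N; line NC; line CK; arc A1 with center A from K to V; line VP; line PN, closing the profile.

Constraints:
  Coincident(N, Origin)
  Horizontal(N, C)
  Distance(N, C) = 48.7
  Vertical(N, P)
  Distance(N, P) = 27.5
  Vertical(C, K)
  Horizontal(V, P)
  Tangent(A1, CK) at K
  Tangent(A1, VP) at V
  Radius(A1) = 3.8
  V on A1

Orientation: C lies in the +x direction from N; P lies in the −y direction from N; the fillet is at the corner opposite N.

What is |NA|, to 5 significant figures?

50.771

NP is vertical with |NP| = 27.5 and P on the −y side, so P = (0.0000, -27.500). The virtual corner opposite N is at (48.700, -27.500). The tangent condition forces AK to be normal to CK and tangency of A1 to VP means the radius AV is perpendicular to VP, with radius 3.8, so the center A sits 3.8 in from both sides at A = (44.900, -23.700). Then |NA| = |A − N| = 50.771.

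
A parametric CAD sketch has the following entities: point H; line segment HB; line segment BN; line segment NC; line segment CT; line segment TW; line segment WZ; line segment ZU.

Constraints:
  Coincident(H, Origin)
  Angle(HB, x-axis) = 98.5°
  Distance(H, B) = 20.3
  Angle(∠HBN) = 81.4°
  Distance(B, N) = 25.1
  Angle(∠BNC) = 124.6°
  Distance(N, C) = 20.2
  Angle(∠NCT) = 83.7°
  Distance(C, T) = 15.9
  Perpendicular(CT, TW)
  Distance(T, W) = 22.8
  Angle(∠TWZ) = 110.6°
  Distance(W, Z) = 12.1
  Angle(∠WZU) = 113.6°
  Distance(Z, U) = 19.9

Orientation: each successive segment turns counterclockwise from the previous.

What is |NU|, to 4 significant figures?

13.63

∠TWZ = 110.6° gives WZ at 148.2° from the x-axis; with |WZ| = 12.1, Z = (-23.32, 19.09). ∠WZU = 113.6° gives ZU at -145.4° from the x-axis; with |ZU| = 19.9, U = (-39.70, 7.785). Then |NU| = |U − N| = 13.63.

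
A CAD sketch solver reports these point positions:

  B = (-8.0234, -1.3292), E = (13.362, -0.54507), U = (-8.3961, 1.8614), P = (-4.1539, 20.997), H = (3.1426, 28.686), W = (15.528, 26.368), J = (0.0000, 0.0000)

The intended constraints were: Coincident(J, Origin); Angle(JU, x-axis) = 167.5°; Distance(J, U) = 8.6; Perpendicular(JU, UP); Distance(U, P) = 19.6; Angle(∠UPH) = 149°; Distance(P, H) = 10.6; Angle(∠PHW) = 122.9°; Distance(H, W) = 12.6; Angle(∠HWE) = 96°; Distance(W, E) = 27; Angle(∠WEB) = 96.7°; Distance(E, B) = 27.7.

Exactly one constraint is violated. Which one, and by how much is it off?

Distance(E, B) = 27.7 — off by 6.30.

J = (0.00, 0.00) ✓; JU at 167.5° ✓; |JU| = 8.600 ✓; ∠(JU, UP) = 90.00° ✓; |UP| = 19.60 ✓; ∠UPH = 149.0° ✓; |PH| = 10.60 ✓; ∠PHW = 122.9° ✓; |HW| = 12.60 ✓; ∠HWE = 96.00° ✓; |WE| = 27.00 ✓; ∠WEB = 96.70° ✓; |EB| = 21.40 ✗.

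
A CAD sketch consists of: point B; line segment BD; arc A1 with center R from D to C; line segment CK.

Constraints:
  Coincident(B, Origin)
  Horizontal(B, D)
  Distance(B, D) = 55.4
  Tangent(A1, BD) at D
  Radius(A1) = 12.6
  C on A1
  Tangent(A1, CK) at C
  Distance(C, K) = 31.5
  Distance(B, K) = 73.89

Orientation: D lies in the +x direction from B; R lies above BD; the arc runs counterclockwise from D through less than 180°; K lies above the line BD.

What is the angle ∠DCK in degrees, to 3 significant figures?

126°

Checks: B = (0.00, 0.00) ✓; |RC| = 12.60 ✓; ∠(RC, CK) = 90.00° ✓; |CK| = 31.50 ✓; |BK| = 73.89 ✓.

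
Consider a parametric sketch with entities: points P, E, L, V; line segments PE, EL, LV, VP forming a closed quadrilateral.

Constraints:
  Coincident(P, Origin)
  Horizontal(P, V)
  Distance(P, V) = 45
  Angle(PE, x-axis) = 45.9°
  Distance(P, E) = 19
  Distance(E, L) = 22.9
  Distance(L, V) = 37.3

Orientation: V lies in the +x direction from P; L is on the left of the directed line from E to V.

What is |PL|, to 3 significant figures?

41.8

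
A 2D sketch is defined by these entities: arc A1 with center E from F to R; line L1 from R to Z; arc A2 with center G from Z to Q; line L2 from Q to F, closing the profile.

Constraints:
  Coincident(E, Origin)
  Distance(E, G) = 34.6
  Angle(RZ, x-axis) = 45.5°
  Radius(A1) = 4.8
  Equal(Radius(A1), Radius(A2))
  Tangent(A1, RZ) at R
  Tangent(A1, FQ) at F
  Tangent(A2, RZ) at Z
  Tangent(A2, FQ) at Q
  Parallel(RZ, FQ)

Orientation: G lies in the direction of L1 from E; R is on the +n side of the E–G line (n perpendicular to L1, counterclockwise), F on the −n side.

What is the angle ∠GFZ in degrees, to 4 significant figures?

7.609°

The slot axis is L1's direction at 45.5°, so u = (cos 45.5°, sin 45.5°) = (0.7009, 0.7133) and n = (−sin 45.5°, cos 45.5°) = (-0.7133, 0.7009). E is at the origin and G lies 34.6 along u from E, so G = 34.6·u = (24.25, 24.68). Tangency of A1 to both parallel lines with radius 4.8 puts R and F at E ± 4.8·n: R = (-3.424, 3.364), F = (3.424, -3.364). Equal radii place Z and Q the same way about G: Z = G + 4.8·n = (20.83, 28.04), Q = G − 4.8·n = (27.68, 21.31). Then cos ∠GFZ = FG·FZ / (|FG||FZ|), giving 7.609°.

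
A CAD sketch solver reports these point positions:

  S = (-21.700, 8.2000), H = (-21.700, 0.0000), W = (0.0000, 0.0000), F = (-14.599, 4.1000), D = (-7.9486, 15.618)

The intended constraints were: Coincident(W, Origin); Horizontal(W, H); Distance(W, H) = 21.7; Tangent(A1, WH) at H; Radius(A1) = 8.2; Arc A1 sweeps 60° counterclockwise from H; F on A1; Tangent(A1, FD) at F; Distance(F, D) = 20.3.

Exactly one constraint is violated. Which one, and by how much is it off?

Distance(F, D) = 20.3 — off by 7.00.

W = (0.00, 0.00) ✓; W.y = 0.00, H.y = 0.00 ✓; |WH| = 21.70 ✓; ∠(SH, HW) = 90.00° ✓; |SH| = 8.200 ✓; bearing(S→F) − bearing(S→H) = 60.00° ✓; |SF| = 8.200 ✓; ∠(SF, FD) = 90.00° ✓; |FD| = 13.30 ✗.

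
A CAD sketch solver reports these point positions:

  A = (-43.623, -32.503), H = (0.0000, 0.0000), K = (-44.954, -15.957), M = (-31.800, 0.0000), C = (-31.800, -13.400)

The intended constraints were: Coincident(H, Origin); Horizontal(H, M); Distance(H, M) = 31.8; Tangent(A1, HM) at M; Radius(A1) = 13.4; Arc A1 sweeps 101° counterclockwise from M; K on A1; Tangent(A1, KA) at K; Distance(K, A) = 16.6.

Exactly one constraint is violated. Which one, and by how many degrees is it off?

Tangent(A1, KA) at K — off by 6.40°.

H = (0.00, 0.00) ✓; H.y = 0.00, M.y = 0.00 ✓; |HM| = 31.80 ✓; ∠(CM, MH) = 90.00° ✓; |CM| = 13.40 ✓; bearing(C→K) − bearing(C→M) = 101.0° ✓; |CK| = 13.40 ✓; ∠(CK, KA) = 96.40° ✗; |KA| = 16.60 ✓.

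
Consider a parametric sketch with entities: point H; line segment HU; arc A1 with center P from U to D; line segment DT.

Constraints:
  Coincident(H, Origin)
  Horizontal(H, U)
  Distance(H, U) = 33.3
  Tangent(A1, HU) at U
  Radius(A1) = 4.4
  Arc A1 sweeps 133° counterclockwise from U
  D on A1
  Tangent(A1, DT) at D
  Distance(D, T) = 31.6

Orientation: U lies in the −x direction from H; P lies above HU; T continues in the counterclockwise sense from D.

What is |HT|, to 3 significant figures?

60.0

H is at the origin; HU is horizontal with |HU| = 33.3 and U on the −x side, so U = (-33.3, 0.00). A1 meets HU tangentially, so PU is at right angles to HU, so P = U + (0, 4.4) = (-33.3, 4.40). On A1, U sits at bearing -90° from P; a 133° counterclockwise sweep puts D at bearing 43°, so D = P + 4.4·(cos 43°, sin 43°) = (-30.1, 7.40). Tangency of A1 to DT means the radius PD is perpendicular to DT, so DT runs along (−sin 43°, cos 43°); with |DT| = 31.6, T = (-51.6, 30.5). Then |HT| = |T − H| = 60.0.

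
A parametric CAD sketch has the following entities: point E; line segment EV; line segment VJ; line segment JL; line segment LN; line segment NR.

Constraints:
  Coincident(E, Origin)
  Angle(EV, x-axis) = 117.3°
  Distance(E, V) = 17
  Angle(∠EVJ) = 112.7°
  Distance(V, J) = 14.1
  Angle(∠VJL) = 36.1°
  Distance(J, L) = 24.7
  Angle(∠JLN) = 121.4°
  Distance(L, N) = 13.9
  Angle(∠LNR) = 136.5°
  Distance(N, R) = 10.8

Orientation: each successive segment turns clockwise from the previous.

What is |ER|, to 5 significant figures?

23.227

E is at the origin; EV runs at 117.3° with length 17.0, so V = (-7.7970, 15.106). ∠EVJ = 112.7° gives VJ at 50.000° from the x-axis; with |VJ| = 14.1, J = (1.2663, 25.908). ∠VJL = 36.1° gives JL at -93.900° from the x-axis; with |JL| = 24.7, L = (-0.41371, 1.2649). ∠JLN = 121.4° gives LN at -152.50° from the x-axis; with |LN| = 13.9, N = (-12.743, -5.1534). ∠LNR = 136.5° gives NR at 164.00° from the x-axis; with |NR| = 10.8, R = (-23.125, -2.1765). Then |ER| = |R − E| = 23.227.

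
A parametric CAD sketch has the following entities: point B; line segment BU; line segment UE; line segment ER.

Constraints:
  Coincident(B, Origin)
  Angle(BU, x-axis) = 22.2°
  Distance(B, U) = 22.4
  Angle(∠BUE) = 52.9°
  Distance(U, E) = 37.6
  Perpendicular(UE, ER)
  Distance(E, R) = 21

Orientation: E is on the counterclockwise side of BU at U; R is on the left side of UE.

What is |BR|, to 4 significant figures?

24.29

∠BUE = 52.9°, so UE runs at 22.2° + (180° − 52.9°) = 149.3° from the x-axis; with |UE| = 37.6, E = U + 37.6·(cos 149.3°, sin 149.3°) = (-11.59, 27.66). The perpendicularity gives ER at right angles to UE; with |ER| = 21.0 on the left of UE, R = E + 21.0·(-0.5105, -0.8599) = (-22.31, 9.603). Then |BR| = |R − B| = 24.29.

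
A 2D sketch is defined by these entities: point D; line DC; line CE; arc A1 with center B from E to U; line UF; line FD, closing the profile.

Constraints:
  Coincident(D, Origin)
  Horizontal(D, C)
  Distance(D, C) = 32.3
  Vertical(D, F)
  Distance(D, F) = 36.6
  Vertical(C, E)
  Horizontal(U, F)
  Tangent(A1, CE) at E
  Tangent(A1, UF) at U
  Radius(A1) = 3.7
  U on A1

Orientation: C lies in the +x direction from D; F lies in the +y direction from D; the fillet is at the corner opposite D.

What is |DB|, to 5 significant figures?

43.593

D is at the origin; DC is horizontal with |DC| = 32.3 and C on the +x side, so C = (32.300, 0.0000). D and F share the same x with |DF| = 36.6 and F on the +y side, so F = (0.0000, 36.600). The virtual corner opposite D is at (32.300, 36.600). Since A1 is tangent to CE there, BE ⟂ CE and since A1 is tangent to UF there, BU ⟂ UF, with radius 3.7, so the center B sits 3.7 in from both sides at B = (28.600, 32.900). Then |DB| = |B − D| = 43.593.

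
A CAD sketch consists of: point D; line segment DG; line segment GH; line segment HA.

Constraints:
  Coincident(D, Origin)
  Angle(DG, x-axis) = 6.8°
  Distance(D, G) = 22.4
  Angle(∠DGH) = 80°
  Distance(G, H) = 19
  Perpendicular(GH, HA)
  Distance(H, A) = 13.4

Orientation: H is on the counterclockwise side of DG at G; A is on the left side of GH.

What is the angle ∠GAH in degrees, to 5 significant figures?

54.806°

D is at the origin; DG runs at 6.8° with length 22.4, so G = 22.4·(cos 6.8°, sin 6.8°) = (22.242, 2.6522). ∠DGH = 80.0°, so GH runs at 6.8° + (180° − 80.0°) = 106.80° from the x-axis; with |GH| = 19.0, H = G + 19.0·(cos 106.80°, sin 106.80°) = (16.751, 20.841). GH is perpendicular to HA; with |HA| = 13.4 on the left of GH, A = H + 13.4·(-0.95732, -0.28903) = (3.9227, 16.968). Then cos ∠GAH = AG·AH / (|AG||AH|), giving 54.806°.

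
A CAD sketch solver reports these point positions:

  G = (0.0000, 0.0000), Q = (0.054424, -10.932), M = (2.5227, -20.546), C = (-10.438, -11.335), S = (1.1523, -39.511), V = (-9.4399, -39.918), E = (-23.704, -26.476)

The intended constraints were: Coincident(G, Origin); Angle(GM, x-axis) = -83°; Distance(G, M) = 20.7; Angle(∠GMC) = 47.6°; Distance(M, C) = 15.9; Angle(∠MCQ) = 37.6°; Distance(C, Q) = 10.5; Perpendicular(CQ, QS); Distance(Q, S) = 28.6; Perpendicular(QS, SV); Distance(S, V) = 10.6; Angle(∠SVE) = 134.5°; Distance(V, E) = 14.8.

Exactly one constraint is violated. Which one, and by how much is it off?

Distance(V, E) = 14.8 — off by 4.80.

G = (0.00, 0.00) ✓; GM at -83.00° ✓; |GM| = 20.70 ✓; ∠GMC = 47.60° ✓; |MC| = 15.90 ✓; ∠MCQ = 37.60° ✓; |CQ| = 10.50 ✓; ∠(CQ, QS) = 90.00° ✓; |QS| = 28.60 ✓; ∠(QS, SV) = 90.00° ✓; |SV| = 10.60 ✓; ∠SVE = 134.5° ✓; |VE| = 19.60 ✗.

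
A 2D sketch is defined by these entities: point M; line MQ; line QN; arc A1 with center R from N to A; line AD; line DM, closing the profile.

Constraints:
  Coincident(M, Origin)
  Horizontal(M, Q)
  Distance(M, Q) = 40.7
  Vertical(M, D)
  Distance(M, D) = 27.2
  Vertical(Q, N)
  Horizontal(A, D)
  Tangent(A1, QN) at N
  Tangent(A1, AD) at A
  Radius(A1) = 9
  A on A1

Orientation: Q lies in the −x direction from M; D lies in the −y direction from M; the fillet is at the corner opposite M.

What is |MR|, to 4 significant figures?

36.55

M is at the origin; MQ is horizontal with |MQ| = 40.7 and Q on the −x side, so Q = (-40.70, 0.000). MD is vertical with |MD| = 27.2 and D on the −y side, so D = (0.000, -27.20). The virtual corner opposite M is at (-40.70, -27.20). Since A1 is tangent to QN there, RN ⟂ QN and A1 meets AD tangentially, so RA is at right angles to AD, with radius 9.0, so the center R sits 9.0 in from both sides at R = (-31.70, -18.20). Then |MR| = |R − M| = 36.55.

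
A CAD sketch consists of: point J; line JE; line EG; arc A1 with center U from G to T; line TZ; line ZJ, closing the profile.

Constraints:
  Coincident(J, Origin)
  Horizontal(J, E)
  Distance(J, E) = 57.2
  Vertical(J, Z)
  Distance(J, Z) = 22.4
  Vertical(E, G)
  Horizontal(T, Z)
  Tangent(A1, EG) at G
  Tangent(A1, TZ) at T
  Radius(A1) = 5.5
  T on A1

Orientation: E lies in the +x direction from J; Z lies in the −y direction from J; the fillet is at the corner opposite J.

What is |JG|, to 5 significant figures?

59.644

The virtual corner opposite J is at (57.200, -22.400). Since A1 is tangent to EG there, UG ⟂ EG and tangency of A1 to TZ means the radius UT is perpendicular to TZ, with radius 5.5, so the center U sits 5.5 in from both sides at U = (51.700, -16.900). That places the tangent points at G = (57.200, -16.900) on EG and T = (51.700, -22.400) on TZ. Then |JG| = |G − J| = 59.644.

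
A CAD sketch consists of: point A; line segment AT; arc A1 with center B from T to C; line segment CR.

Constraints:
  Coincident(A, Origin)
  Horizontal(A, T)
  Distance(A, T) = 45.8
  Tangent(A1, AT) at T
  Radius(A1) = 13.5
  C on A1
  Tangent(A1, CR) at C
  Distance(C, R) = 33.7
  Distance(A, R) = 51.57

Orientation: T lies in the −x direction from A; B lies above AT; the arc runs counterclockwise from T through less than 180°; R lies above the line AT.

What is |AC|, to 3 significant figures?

34.4

Checks: A = (0.00, 0.00) ✓; |BT| = 13.50 ✓; |BC| = 13.50 ✓; ∠(BC, CR) = 90.00° ✓; |CR| = 33.70 ✓; |AR| = 51.57 ✓.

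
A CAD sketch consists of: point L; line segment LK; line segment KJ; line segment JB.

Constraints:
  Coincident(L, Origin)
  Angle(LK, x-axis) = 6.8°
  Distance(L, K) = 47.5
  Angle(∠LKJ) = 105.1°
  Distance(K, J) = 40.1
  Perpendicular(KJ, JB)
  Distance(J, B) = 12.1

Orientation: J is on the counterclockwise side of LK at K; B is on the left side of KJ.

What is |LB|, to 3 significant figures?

62.4

L is at the origin; LK runs at 6.8° with length 47.5, so K = 47.5·(cos 6.8°, sin 6.8°) = (47.2, 5.62). ∠LKJ = 105.1°, so KJ runs at 6.8° + (180° − 105.1°) = 81.7° from the x-axis; with |KJ| = 40.1, J = K + 40.1·(cos 81.7°, sin 81.7°) = (53.0, 45.3). The perpendicularity gives JB at right angles to KJ; with |JB| = 12.1 on the left of KJ, B = J + 12.1·(-0.990, 0.144) = (41.0, 47.1). Then |LB| = |B − L| = 62.4.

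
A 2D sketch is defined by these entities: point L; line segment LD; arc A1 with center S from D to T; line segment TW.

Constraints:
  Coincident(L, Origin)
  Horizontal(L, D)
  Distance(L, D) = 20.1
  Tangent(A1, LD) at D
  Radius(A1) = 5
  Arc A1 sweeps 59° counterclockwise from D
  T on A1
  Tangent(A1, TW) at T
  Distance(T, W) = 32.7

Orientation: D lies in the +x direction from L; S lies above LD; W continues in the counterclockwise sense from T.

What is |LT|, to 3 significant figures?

24.5

L is at the origin; LD is horizontal with |LD| = 20.1 and D on the +x side, so D = (20.1, 0.00). The tangent condition forces SD to be normal to LD, so S = D + (0, 5) = (20.1, 5.00). On A1, D sits at bearing -90° from S; a 59° counterclockwise sweep puts T at bearing -31°, so T = S + 5.0·(cos -31°, sin -31°) = (24.4, 2.42). Then |LT| = |T − L| = 24.5.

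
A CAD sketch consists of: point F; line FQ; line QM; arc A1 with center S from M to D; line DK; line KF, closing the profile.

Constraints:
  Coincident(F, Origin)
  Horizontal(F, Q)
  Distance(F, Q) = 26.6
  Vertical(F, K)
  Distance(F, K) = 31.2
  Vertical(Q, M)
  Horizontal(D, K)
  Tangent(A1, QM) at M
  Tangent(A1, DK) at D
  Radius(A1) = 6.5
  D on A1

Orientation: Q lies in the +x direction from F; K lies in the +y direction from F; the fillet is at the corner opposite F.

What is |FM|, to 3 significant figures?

36.3

The virtual corner opposite F is at (26.6, 31.2). Since A1 is tangent to QM there, SM ⟂ QM and the tangent condition forces SD to be normal to DK, with radius 6.5, so the center S sits 6.5 in from both sides at S = (20.1, 24.7). That places the tangent points at M = (26.6, 24.7) on QM and D = (20.1, 31.2) on DK. Then |FM| = |M − F| = 36.3.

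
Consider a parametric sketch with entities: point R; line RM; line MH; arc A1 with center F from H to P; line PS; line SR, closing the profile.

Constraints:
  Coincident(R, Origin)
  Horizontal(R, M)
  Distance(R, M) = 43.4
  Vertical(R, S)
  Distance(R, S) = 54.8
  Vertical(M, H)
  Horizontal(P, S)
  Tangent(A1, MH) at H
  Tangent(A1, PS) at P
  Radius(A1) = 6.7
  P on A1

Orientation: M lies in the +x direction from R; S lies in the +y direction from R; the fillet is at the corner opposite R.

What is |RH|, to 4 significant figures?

64.79

The virtual corner opposite R is at (43.40, 54.80). Since A1 is tangent to MH there, FH ⟂ MH and the tangent condition forces FP to be normal to PS, with radius 6.7, so the center F sits 6.7 in from both sides at F = (36.70, 48.10). That places the tangent points at H = (43.40, 48.10) on MH and P = (36.70, 54.80) on PS. Then |RH| = |H − R| = 64.79.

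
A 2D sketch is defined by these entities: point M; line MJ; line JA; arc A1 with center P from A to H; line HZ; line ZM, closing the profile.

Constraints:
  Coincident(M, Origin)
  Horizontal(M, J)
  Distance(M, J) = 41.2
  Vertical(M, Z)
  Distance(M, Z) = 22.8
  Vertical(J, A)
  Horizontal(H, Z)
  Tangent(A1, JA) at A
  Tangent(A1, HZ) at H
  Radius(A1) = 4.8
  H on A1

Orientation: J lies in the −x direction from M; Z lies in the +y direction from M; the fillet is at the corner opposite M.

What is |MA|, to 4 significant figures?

44.96

M is at the origin; MJ is horizontal with |MJ| = 41.2 and J on the −x side, so J = (-41.20, 0.000). M and Z share the same x with |MZ| = 22.8 and Z on the +y side, so Z = (0.000, 22.80). The virtual corner opposite M is at (-41.20, 22.80). Tangency of A1 to JA means the radius PA is perpendicular to JA and A1 meets HZ tangentially, so PH is at right angles to HZ, with radius 4.8, so the center P sits 4.8 in from both sides at P = (-36.40, 18.00). That places the tangent points at A = (-41.20, 18.00) on JA and H = (-36.40, 22.80) on HZ. Then |MA| = |A − M| = 44.96.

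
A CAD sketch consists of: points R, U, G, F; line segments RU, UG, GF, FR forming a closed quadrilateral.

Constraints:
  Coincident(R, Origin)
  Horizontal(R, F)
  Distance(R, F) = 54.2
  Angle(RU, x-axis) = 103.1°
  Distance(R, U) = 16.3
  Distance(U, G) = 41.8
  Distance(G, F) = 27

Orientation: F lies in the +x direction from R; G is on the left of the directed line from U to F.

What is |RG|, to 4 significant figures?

43.38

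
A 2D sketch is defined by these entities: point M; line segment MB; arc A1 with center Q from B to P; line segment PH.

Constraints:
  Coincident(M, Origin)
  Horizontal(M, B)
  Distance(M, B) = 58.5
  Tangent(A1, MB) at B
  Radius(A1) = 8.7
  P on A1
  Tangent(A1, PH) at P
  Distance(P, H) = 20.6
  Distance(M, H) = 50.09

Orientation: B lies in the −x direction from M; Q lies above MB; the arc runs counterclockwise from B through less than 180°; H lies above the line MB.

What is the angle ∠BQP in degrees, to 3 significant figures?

70.2°

M is at the origin; MB is horizontal with |MB| = 58.5 and B on the −x side, so B = (-58.5, 0.00). A1 meets MB tangentially, so QB is at right angles to MB, so Q = B + (0, 8.7) = (-58.5, 8.70). Since QP ⟂ PH (tangency), |QH| = √(8.7² + 20.6²) = 22.4 regardless of where P sits on A1. So H lies on both circle(M, 50.09) and circle(Q, 22.4); the above-MB intersection is H = (-43.3, 25.1). P is the foot of the tangent from H: P = (-50.3, 5.75).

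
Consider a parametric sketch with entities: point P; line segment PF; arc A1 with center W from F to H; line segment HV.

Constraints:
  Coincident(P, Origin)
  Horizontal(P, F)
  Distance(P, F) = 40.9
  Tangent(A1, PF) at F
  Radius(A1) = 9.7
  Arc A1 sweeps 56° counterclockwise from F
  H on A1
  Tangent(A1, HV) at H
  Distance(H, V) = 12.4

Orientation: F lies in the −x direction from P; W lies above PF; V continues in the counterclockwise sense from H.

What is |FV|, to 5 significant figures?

20.884

On A1, F sits at bearing -90° from W; a 56° counterclockwise sweep puts H at bearing -34°, so H = W + 9.7·(cos -34°, sin -34°) = (-32.858, 4.2758). Since A1 is tangent to HV there, WH ⟂ HV, so HV runs along (−sin -34°, cos -34°); with |HV| = 12.4, V = (-25.924, 14.556). Then |FV| = |V − F| = 20.884.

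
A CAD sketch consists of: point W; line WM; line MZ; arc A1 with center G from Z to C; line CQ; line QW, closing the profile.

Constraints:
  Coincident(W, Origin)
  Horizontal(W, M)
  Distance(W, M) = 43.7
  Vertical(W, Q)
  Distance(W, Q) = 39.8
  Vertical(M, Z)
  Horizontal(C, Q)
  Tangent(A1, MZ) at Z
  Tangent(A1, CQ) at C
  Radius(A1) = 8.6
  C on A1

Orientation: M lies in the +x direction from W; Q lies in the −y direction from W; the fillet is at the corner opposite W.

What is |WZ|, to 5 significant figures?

53.695

W is at the origin; W and M share the same y with |WM| = 43.7 and M on the +x side, so M = (43.700, 0.0000). WQ is vertical with |WQ| = 39.8 and Q on the −y side, so Q = (0.0000, -39.800). The virtual corner opposite W is at (43.700, -39.800). The tangent condition forces GZ to be normal to MZ and tangency of A1 to CQ means the radius GC is perpendicular to CQ, with radius 8.6, so the center G sits 8.6 in from both sides at G = (35.100, -31.200). That places the tangent points at Z = (43.700, -31.200) on MZ and C = (35.100, -39.800) on CQ. Then |WZ| = |Z − W| = 53.695.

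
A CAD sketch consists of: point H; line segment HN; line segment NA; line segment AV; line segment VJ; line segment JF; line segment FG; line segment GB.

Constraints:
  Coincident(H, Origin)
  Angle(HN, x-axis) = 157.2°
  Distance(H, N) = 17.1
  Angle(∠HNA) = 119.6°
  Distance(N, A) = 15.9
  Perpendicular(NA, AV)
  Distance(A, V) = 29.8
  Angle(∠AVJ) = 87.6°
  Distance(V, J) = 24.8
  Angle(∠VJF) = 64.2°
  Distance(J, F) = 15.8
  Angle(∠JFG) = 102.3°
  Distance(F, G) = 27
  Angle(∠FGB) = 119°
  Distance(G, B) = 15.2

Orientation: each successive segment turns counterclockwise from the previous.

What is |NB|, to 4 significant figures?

46.43

H is at the origin; HN runs at 157.2° with length 17.1, so N = (-15.76, 6.627). ∠HNA = 119.6° gives NA at -142.4° from the x-axis; with |NA| = 15.9, A = (-28.36, -3.075). NA is perpendicular to AV, so AV runs at -52.40°; with |AV| = 29.8, V = (-10.18, -26.69). ∠AVJ = 87.6° gives VJ at 40.00° from the x-axis; with |VJ| = 24.8, J = (8.819, -10.74). ∠VJF = 64.2° gives JF at 155.8° from the x-axis; with |JF| = 15.8, F = (-5.593, -4.267). ∠JFG = 102.3° gives FG at -126.5° from the x-axis; with |FG| = 27.0, G = (-21.65, -25.97). ∠FGB = 119.0° gives GB at -65.50° from the x-axis; with |GB| = 15.2, B = (-15.35, -39.80). Then |NB| = |B − N| = 46.43.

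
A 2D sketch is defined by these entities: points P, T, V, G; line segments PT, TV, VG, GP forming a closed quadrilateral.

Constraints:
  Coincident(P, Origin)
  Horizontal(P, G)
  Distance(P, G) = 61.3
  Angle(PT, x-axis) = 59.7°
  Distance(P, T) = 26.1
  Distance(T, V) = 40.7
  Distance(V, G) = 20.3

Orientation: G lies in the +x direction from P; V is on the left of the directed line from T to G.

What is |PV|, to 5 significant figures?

56.902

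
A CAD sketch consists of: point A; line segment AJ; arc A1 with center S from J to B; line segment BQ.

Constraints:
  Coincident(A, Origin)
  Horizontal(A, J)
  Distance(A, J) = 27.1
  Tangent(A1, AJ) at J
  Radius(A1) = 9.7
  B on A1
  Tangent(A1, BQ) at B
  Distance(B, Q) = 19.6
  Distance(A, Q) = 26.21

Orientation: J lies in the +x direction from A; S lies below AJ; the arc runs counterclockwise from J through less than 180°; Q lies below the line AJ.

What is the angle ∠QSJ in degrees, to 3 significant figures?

131°

Checks: |SB| = 9.700 ✓; ∠(SB, BQ) = 90.00° ✓; |BQ| = 19.60 ✓; |AQ| = 26.21 ✓.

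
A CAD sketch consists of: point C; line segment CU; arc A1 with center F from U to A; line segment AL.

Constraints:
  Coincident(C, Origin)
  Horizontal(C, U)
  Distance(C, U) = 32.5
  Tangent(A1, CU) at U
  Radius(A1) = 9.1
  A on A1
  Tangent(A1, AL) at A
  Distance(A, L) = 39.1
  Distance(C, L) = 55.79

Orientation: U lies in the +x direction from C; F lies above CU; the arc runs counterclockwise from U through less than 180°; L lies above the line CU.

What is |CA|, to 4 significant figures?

42.82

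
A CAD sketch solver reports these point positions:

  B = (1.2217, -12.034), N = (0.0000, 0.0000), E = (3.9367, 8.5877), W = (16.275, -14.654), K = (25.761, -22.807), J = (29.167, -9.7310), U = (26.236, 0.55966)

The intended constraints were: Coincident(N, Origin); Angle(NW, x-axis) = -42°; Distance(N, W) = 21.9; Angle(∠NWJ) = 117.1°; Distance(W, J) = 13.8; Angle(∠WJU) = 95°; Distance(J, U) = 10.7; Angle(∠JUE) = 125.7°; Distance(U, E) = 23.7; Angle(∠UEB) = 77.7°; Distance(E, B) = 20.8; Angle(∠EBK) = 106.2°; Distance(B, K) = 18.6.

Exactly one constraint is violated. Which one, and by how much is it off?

Distance(B, K) = 18.6 — off by 8.20.

N = (0.00, 0.00) ✓; NW at -42.00° ✓; |NW| = 21.90 ✓; ∠NWJ = 117.1° ✓; |WJ| = 13.80 ✓; ∠WJU = 95.00° ✓; |JU| = 10.70 ✓; ∠JUE = 125.7° ✓; |UE| = 23.70 ✓; ∠UEB = 77.70° ✓; |EB| = 20.80 ✓; ∠EBK = 106.2° ✓; |BK| = 26.80 ✗.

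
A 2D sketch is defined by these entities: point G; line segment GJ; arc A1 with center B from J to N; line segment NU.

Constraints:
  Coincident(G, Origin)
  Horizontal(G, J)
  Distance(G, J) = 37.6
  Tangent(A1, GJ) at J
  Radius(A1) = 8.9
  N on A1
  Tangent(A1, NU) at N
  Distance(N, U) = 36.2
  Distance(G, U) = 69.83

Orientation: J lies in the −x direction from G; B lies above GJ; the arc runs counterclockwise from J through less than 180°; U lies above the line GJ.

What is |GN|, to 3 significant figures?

34.7

Checks: |BN| = 8.900 ✓; ∠(BN, NU) = 90.00° ✓; |NU| = 36.20 ✓; |GU| = 69.83 ✓.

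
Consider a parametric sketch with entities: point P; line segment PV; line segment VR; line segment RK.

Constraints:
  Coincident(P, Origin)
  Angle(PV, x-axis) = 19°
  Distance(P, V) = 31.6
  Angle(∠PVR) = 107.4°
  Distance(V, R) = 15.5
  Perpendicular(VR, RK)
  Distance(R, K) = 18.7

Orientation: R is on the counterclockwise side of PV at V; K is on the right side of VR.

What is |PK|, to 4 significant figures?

54.86

P is at the origin; PV runs at 19.0° with length 31.6, so V = 31.6·(cos 19.0°, sin 19.0°) = (29.88, 10.29). ∠PVR = 107.4°, so VR runs at 19.0° + (180° − 107.4°) = 91.60° from the x-axis; with |VR| = 15.5, R = V + 15.5·(cos 91.60°, sin 91.60°) = (29.45, 25.78). VR ⟂ RK; with |RK| = 18.7 on the right of VR, K = R + 18.7·(0.9996, 0.02792) = (48.14, 26.30). Then |PK| = |K − P| = 54.86.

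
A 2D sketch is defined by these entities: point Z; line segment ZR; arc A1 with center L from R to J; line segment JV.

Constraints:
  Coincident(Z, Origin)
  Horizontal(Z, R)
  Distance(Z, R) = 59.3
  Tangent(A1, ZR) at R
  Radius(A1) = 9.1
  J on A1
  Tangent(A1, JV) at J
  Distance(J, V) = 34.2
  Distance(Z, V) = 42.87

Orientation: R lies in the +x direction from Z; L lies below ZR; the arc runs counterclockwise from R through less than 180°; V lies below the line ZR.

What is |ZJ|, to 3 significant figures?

52.3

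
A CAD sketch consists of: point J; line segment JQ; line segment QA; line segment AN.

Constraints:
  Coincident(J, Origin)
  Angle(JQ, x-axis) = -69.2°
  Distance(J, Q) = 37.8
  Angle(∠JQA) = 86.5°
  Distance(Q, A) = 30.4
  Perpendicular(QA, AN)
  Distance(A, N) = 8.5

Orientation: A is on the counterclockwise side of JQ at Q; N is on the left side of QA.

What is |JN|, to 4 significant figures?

40.54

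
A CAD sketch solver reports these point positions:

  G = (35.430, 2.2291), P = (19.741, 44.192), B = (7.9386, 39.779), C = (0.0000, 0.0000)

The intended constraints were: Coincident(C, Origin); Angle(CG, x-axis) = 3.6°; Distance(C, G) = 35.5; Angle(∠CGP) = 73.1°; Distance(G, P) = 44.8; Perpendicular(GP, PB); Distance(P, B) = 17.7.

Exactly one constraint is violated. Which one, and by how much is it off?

Distance(P, B) = 17.7 — off by 5.10.

C = (0.00, 0.00) ✓; CG at 3.600° ✓; |CG| = 35.50 ✓; ∠CGP = 73.10° ✓; |GP| = 44.80 ✓; ∠(GP, PB) = 90.00° ✓; |PB| = 12.60 ✗.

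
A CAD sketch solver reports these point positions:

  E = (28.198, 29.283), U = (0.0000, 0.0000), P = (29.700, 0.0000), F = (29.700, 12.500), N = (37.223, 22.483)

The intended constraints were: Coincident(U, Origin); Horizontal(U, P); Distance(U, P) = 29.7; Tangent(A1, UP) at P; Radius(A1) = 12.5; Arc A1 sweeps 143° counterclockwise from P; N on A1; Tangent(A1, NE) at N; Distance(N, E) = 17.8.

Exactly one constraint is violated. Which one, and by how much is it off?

Distance(N, E) = 17.8 — off by 6.50.

U = (0.00, 0.00) ✓; U.y = 0.00, P.y = 0.00 ✓; |UP| = 29.70 ✓; ∠(FP, PU) = 90.00° ✓; |FP| = 12.50 ✓; bearing(F→N) − bearing(F→P) = 143.0° ✓; |FN| = 12.50 ✓; ∠(FN, NE) = 90.00° ✓; |NE| = 11.30 ✗.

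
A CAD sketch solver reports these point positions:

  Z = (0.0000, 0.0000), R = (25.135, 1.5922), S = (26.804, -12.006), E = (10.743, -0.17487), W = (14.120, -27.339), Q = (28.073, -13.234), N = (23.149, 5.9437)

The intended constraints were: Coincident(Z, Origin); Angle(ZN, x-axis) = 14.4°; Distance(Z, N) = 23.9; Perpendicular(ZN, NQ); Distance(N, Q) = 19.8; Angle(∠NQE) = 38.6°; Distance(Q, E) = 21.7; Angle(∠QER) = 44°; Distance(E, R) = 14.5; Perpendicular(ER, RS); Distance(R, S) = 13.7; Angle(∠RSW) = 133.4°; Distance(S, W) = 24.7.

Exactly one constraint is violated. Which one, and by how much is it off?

Distance(S, W) = 24.7 — off by 4.80.

Z = (0.00, 0.00) ✓; ZN at 14.40° ✓; |ZN| = 23.90 ✓; ∠(ZN, NQ) = 90.00° ✓; |NQ| = 19.80 ✓; ∠NQE = 38.60° ✓; |QE| = 21.70 ✓; ∠QER = 44.00° ✓; |ER| = 14.50 ✓; ∠(ER, RS) = 90.00° ✓; |RS| = 13.70 ✓; ∠RSW = 133.4° ✓; |SW| = 19.90 ✗.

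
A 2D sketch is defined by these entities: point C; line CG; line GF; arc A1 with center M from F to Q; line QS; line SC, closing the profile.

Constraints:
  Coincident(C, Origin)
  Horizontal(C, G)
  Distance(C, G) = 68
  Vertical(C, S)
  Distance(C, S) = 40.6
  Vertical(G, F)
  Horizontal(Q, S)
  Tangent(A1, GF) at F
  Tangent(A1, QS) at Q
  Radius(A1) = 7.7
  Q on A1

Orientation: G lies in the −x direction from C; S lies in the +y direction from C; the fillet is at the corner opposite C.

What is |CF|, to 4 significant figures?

75.54

The virtual corner opposite C is at (-68.00, 40.60). The tangent condition forces MF to be normal to GF and the tangent condition forces MQ to be normal to QS, with radius 7.7, so the center M sits 7.7 in from both sides at M = (-60.30, 32.90). That places the tangent points at F = (-68.00, 32.90) on GF and Q = (-60.30, 40.60) on QS. Then |CF| = |F − C| = 75.54.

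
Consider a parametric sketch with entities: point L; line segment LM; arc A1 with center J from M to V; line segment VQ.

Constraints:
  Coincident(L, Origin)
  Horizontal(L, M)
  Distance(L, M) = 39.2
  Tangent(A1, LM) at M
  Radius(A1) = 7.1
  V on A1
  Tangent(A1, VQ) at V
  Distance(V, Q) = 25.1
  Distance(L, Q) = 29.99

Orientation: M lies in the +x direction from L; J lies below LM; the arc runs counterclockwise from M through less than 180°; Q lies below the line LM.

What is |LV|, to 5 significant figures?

33.561

L is at the origin; LM is horizontal with |LM| = 39.2 and M on the +x side, so M = (39.200, 0.0000). Since A1 is tangent to LM there, JM ⟂ LM, so J = M + (0, -7.1) = (39.200, -7.1000). Since JV ⟂ VQ (tangency), |JQ| = √(7.1² + 25.1²) = 26.085 regardless of where V sits on A1. So Q lies on both circle(L, 29.99) and circle(J, 26.085); the below-LM intersection is Q = (18.805, -23.362). V is the foot of the tangent from Q: V = (33.430, -2.9630).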